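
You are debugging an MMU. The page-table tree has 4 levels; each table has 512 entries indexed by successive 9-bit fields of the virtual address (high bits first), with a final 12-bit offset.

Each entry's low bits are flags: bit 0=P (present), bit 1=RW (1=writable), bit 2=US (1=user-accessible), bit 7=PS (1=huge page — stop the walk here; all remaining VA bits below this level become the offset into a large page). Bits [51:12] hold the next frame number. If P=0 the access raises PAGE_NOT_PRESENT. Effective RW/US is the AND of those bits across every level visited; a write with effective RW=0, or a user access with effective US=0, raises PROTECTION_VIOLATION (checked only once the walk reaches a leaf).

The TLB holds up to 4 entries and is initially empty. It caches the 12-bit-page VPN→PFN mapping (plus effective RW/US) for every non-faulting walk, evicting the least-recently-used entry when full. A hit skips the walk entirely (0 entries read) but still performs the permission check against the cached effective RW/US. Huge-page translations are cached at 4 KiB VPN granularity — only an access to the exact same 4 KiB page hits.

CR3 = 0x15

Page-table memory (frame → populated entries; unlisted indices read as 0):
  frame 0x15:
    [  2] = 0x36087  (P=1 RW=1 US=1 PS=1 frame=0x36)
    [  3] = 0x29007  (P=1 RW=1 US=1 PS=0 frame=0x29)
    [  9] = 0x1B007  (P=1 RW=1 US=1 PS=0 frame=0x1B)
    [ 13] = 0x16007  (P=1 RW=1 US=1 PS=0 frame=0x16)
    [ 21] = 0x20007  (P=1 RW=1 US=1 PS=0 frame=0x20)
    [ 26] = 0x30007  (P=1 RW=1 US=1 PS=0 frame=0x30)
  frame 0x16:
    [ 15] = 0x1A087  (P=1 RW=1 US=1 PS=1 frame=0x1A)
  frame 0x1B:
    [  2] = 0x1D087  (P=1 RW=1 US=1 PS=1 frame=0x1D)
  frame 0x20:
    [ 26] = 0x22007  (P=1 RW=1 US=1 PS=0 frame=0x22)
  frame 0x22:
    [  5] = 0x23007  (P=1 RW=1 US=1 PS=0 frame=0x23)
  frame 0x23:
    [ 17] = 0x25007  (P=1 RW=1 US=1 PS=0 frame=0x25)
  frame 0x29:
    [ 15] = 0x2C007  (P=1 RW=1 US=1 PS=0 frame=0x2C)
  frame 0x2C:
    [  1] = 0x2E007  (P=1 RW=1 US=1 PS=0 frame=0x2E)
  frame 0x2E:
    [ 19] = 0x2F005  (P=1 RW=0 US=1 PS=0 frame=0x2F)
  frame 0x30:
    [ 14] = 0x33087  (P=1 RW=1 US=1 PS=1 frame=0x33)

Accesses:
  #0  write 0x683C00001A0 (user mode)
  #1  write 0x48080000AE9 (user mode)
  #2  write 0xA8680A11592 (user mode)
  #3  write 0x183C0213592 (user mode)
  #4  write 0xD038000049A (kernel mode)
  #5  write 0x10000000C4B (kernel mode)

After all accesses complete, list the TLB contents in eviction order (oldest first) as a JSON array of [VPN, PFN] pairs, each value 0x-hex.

Walk each access:
#0 VA=0x683C00001A0 (w,user):
  L0 @0x15[13] → 0x16007  P=1,RW=1,US=1,PS=0
  L1 @0x16[15] → 0x1A087  P=1,RW=1,US=1,PS=1
  ✓ 0x1A1A0 (huge @L1)  — 2 lookups
#1 VA=0x48080000AE9 (w,user):
  L0 @0x15[9] → 0x1B007  P=1,RW=1,US=1,PS=0
  L1 @0x1B[2] → 0x1D087  P=1,RW=1,US=1,PS=1
  ✓ 0x1DAE9 (huge @L1)  — 2 lookups
#2 VA=0xA8680A11592 (w,user):
  L0 @0x15[21] → 0x20007  P=1,RW=1,US=1,PS=0
  L1 @0x20[26] → 0x22007  P=1,RW=1,US=1,PS=0
  L2 @0x22[5] → 0x23007  P=1,RW=1,US=1,PS=0
  L3 @0x23[17] → 0x25007  P=1,RW=1,US=1,PS=0
  ✓ 0x25592  — 4 lookups
#3 VA=0x183C0213592 (w,user):
  L0 @0x15[3] → 0x29007  P=1,RW=1,US=1,PS=0
  L1 @0x29[15] → 0x2C007  P=1,RW=1,US=1,PS=0
  L2 @0x2C[1] → 0x2E007  P=1,RW=1,US=1,PS=0
  L3 @0x2E[19] → 0x2F005  P=1,RW=0,US=1,PS=0
  → PROTECTION_VIOLATION  (4 entries read)
#4 VA=0xD038000049A (w,kernel):
  L0 @0x15[26] → 0x30007  P=1,RW=1,US=1,PS=0
  L1 @0x30[14] → 0x33087  P=1,RW=1,US=1,PS=1
  ✓ 0x3349A (huge @L1)  — 2 lookups
#5 VA=0x10000000C4B (w,kernel):
  L0 @0x15[2] → 0x36087  P=1,RW=1,US=1,PS=1
  ✓ 0x36C4B (huge @L0)  — 1 lookups

TLB: [["0x48080000", "0x1D"], ["0xA8680A11", "0x25"], ["0xD0380000", "0x33"], ["0x10000000", "0x36"]]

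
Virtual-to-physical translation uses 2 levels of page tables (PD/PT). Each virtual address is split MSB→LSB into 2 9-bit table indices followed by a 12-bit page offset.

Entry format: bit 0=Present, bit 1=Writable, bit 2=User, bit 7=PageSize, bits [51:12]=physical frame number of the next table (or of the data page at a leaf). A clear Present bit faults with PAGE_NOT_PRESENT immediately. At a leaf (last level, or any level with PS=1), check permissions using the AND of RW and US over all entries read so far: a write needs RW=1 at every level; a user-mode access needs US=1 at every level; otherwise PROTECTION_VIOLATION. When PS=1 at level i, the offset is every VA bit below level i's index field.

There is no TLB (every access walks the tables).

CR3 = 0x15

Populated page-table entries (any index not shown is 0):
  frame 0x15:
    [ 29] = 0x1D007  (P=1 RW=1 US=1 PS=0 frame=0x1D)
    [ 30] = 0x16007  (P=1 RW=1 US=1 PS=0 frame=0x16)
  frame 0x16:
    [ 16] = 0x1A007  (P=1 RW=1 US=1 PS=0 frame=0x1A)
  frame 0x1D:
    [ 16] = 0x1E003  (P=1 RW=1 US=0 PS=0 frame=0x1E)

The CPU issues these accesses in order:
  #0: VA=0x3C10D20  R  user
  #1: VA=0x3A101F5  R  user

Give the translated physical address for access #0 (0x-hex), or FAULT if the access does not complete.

Walk each access:
#0 VA=0x3C10D20 (r,user):
  lvl0: tbl 0x15, slot 30 ⇒ 0x16007 (P1/RW1/US1/PS0)
  lvl1: tbl 0x16, slot 16 ⇒ 0x1A007 (P1/RW1/US1/PS0)
  ⇒ phys 0x1AD20  [2 reads]
#1 VA=0x3A101F5 (r,user):
  lvl0: tbl 0x15, slot 29 ⇒ 0x1D007 (P1/RW1/US1/PS0)
  lvl1: tbl 0x1D, slot 16 ⇒ 0x1E003 (P1/RW1/US0/PS0)
  ⇒ fault: PROTECTION_VIOLATION  — 2 lookups

Access #0 PA: 0x1AD20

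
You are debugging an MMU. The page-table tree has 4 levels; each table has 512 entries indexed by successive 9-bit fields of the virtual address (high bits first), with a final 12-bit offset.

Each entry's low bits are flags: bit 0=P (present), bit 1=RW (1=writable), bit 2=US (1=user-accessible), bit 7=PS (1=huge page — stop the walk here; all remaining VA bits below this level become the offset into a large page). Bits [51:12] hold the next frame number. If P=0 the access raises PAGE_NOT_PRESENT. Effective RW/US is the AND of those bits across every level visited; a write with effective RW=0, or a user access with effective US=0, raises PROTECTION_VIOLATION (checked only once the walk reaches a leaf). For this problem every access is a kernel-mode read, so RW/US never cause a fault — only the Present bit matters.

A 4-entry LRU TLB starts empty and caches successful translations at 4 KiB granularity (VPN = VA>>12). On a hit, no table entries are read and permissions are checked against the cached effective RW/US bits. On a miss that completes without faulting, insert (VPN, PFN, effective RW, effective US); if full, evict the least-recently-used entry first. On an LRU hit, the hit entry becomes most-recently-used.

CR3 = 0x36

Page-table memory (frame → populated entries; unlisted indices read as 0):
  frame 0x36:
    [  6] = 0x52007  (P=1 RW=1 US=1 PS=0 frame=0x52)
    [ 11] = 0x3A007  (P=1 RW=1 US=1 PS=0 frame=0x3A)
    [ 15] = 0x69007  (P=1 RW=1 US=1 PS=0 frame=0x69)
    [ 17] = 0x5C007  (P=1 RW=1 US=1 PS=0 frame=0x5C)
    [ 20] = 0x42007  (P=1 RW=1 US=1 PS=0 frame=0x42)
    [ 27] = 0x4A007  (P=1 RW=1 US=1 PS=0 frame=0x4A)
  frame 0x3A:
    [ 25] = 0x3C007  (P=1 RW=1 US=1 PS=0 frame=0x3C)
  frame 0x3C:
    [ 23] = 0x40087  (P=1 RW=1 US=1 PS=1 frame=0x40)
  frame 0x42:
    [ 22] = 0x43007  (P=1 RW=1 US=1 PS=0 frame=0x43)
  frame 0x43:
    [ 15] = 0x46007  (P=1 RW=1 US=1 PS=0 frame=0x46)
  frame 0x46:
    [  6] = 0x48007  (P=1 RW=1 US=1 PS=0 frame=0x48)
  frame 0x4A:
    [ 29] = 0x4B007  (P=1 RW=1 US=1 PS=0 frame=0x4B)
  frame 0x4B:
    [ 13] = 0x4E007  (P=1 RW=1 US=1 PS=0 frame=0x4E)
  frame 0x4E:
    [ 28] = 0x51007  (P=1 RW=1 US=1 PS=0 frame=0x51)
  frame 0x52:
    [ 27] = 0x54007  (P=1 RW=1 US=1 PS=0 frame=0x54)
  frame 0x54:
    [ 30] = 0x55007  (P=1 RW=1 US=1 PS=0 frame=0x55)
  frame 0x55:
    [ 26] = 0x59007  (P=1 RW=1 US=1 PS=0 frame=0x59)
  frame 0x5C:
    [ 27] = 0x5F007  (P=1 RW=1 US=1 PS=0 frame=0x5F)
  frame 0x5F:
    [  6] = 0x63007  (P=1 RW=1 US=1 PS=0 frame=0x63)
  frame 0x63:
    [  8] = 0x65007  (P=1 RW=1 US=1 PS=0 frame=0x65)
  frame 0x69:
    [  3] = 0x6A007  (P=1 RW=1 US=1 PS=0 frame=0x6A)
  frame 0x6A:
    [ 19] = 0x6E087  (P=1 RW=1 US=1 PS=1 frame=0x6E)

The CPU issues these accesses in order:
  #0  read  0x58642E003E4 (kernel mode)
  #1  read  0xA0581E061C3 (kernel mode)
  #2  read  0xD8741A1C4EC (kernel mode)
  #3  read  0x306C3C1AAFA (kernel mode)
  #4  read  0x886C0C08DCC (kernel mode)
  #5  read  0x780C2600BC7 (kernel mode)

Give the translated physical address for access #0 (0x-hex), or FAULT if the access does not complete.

Trace:
#0 VA=0x58642E003E4 (r,kernel):
  L0: frame=0x36 idx=11 entry=0x3A007 [P=1 RW=1 US=1 PS=0]
  L1: frame=0x3A idx=25 entry=0x3C007 [P=1 RW=1 US=1 PS=0]
  L2: frame=0x3C idx=23 entry=0x40087 [P=1 RW=1 US=1 PS=1]
  ✓ 0x403E4 (huge @L2)  — 3 lookups
#1 VA=0xA0581E061C3 (r,kernel):
  L0: frame=0x36 idx=20 entry=0x42007 [P=1 RW=1 US=1 PS=0]
  L1: frame=0x42 idx=22 entry=0x43007 [P=1 RW=1 US=1 PS=0]
  L2: frame=0x43 idx=15 entry=0x46007 [P=1 RW=1 US=1 PS=0]
  L3: frame=0x46 idx=6 entry=0x48007 [P=1 RW=1 US=1 PS=0]
  ✓ 0x481C3  — 4 lookups
#2 VA=0xD8741A1C4EC (r,kernel):
  L0: frame=0x36 idx=27 entry=0x4A007 [P=1 RW=1 US=1 PS=0]
  L1: frame=0x4A idx=29 entry=0x4B007 [P=1 RW=1 US=1 PS=0]
  L2: frame=0x4B idx=13 entry=0x4E007 [P=1 RW=1 US=1 PS=0]
  L3: frame=0x4E idx=28 entry=0x51007 [P=1 RW=1 US=1 PS=0]
  ✓ 0x514EC  — 4 lookups
#3 VA=0x306C3C1AAFA (r,kernel):
  L0: frame=0x36 idx=6 entry=0x52007 [P=1 RW=1 US=1 PS=0]
  L1: frame=0x52 idx=27 entry=0x54007 [P=1 RW=1 US=1 PS=0]
  L2: frame=0x54 idx=30 entry=0x55007 [P=1 RW=1 US=1 PS=0]
  L3: frame=0x55 idx=26 entry=0x59007 [P=1 RW=1 US=1 PS=0]
  ✓ 0x59AFA  — 4 lookups
#4 VA=0x886C0C08DCC (r,kernel):
  L0: frame=0x36 idx=17 entry=0x5C007 [P=1 RW=1 US=1 PS=0]
  L1: frame=0x5C idx=27 entry=0x5F007 [P=1 RW=1 US=1 PS=0]
  L2: frame=0x5F idx=6 entry=0x63007 [P=1 RW=1 US=1 PS=0]
  L3: frame=0x63 idx=8 entry=0x65007 [P=1 RW=1 US=1 PS=0]
  ✓ 0x65DCC  — 4 lookups
#5 VA=0x780C2600BC7 (r,kernel):
  L0: frame=0x36 idx=15 entry=0x69007 [P=1 RW=1 US=1 PS=0]
  L1: frame=0x69 idx=3 entry=0x6A007 [P=1 RW=1 US=1 PS=0]
  L2: frame=0x6A idx=19 entry=0x6E087 [P=1 RW=1 US=1 PS=1]
  ✓ 0x6EBC7 (huge @L2)  — 3 lookups

Access #0 PA: 0x403E4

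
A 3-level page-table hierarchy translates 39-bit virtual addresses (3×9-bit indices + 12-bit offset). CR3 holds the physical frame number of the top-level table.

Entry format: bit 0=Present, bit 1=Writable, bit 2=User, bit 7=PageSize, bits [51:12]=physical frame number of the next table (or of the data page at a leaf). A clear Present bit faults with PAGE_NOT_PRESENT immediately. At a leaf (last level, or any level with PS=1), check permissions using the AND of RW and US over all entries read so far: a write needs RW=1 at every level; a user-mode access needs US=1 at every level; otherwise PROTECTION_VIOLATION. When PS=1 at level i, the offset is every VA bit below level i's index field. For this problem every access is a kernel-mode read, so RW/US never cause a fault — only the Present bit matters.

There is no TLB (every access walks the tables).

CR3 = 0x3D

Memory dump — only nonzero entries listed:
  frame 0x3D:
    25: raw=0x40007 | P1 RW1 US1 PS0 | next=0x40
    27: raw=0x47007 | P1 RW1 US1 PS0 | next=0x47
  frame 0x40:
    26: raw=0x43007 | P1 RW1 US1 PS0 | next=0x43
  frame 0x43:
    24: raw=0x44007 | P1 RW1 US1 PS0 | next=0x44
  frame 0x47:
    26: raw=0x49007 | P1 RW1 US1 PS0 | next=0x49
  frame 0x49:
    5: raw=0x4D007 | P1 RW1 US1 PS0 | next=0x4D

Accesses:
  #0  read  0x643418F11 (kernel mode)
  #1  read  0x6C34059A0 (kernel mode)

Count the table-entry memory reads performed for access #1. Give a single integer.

Trace:
#0 VA=0x643418F11 (r,kernel):
  [0] read 0x3D idx=25: raw=0x40007 flags P=1 W=1 U=1 S=0
  [1] read 0x40 idx=26: raw=0x43007 flags P=1 W=1 U=1 S=0
  [2] read 0x43 idx=24: raw=0x44007 flags P=1 W=1 U=1 S=0
  ⇒ phys 0x44F11  [3 reads]
#1 VA=0x6C34059A0 (r,kernel):
  [0] read 0x3D idx=27: raw=0x47007 flags P=1 W=1 U=1 S=0
  [1] read 0x47 idx=26: raw=0x49007 flags P=1 W=1 U=1 S=0
  [2] read 0x49 idx=5: raw=0x4D007 flags P=1 W=1 U=1 S=0
  ⇒ phys 0x4D9A0  [3 reads]

Entries read for #1: 3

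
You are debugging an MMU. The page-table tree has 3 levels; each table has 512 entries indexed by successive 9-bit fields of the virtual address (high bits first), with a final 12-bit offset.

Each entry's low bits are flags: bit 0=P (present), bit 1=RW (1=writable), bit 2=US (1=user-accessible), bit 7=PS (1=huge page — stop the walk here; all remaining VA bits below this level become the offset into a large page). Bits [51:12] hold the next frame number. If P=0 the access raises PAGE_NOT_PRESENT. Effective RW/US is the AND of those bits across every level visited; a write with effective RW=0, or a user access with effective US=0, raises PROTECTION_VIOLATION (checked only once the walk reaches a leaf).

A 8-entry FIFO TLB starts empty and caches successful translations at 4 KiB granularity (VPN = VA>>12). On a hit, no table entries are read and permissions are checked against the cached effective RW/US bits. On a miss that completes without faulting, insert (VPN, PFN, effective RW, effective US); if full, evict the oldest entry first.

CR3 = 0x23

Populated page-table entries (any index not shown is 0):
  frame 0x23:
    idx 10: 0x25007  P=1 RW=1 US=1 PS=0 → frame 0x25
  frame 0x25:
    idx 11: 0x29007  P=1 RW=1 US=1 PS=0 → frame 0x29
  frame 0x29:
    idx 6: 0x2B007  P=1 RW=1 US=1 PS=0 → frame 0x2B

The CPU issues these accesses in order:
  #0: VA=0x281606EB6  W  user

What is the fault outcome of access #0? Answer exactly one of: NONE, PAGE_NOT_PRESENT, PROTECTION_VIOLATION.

Trace:
#0 VA=0x281606EB6 (w,user):
  [0] read 0x23 idx=10: raw=0x25007 flags P=1 W=1 U=1 S=0
  [1] read 0x25 idx=11: raw=0x29007 flags P=1 W=1 U=1 S=0
  [2] read 0x29 idx=6: raw=0x2B007 flags P=1 W=1 U=1 S=0
  ⇒ phys 0x2BEB6  [3 reads]

Access #0 fault: NONE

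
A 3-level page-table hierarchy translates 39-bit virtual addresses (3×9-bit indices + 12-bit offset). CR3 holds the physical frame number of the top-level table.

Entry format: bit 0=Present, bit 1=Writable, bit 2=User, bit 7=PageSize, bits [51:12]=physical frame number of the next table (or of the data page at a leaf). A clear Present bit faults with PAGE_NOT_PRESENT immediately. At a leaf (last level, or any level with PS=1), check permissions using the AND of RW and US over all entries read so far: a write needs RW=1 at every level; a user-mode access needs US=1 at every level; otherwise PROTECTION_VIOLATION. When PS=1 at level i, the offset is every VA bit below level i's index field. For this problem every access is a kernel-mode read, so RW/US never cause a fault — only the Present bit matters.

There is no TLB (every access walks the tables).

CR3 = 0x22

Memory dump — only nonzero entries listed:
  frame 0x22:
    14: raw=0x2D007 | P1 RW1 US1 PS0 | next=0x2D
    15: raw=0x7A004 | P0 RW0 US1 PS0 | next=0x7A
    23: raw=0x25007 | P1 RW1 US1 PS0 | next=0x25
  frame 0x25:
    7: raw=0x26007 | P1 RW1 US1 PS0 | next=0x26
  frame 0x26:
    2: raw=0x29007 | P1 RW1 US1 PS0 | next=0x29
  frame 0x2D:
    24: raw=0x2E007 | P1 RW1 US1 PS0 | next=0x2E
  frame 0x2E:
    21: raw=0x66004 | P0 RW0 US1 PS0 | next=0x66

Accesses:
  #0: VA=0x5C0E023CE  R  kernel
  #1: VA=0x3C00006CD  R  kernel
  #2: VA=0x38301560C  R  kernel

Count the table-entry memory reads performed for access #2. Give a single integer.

Walk each access:
#0 VA=0x5C0E023CE (r,kernel):
  lvl0: tbl 0x22, slot 23 ⇒ 0x25007 (P1/RW1/US1/PS0)
  lvl1: tbl 0x25, slot 7 ⇒ 0x26007 (P1/RW1/US1/PS0)
  lvl2: tbl 0x26, slot 2 ⇒ 0x29007 (P1/RW1/US1/PS0)
  → PA=0x293CE  (3 entries read)
#1 VA=0x3C00006CD (r,kernel):
  lvl0: tbl 0x22, slot 15 ⇒ 0x7A004 (P0/RW0/US1/PS0)
  ⇒ fault: PAGE_NOT_PRESENT  — 1 lookups
#2 VA=0x38301560C (r,kernel):
  lvl0: tbl 0x22, slot 14 ⇒ 0x2D007 (P1/RW1/US1/PS0)
  lvl1: tbl 0x2D, slot 24 ⇒ 0x2E007 (P1/RW1/US1/PS0)
  lvl2: tbl 0x2E, slot 21 ⇒ 0x66004 (P0/RW0/US1/PS0)
  ⇒ fault: PAGE_NOT_PRESENT  — 3 lookups

Entries read for #2: 3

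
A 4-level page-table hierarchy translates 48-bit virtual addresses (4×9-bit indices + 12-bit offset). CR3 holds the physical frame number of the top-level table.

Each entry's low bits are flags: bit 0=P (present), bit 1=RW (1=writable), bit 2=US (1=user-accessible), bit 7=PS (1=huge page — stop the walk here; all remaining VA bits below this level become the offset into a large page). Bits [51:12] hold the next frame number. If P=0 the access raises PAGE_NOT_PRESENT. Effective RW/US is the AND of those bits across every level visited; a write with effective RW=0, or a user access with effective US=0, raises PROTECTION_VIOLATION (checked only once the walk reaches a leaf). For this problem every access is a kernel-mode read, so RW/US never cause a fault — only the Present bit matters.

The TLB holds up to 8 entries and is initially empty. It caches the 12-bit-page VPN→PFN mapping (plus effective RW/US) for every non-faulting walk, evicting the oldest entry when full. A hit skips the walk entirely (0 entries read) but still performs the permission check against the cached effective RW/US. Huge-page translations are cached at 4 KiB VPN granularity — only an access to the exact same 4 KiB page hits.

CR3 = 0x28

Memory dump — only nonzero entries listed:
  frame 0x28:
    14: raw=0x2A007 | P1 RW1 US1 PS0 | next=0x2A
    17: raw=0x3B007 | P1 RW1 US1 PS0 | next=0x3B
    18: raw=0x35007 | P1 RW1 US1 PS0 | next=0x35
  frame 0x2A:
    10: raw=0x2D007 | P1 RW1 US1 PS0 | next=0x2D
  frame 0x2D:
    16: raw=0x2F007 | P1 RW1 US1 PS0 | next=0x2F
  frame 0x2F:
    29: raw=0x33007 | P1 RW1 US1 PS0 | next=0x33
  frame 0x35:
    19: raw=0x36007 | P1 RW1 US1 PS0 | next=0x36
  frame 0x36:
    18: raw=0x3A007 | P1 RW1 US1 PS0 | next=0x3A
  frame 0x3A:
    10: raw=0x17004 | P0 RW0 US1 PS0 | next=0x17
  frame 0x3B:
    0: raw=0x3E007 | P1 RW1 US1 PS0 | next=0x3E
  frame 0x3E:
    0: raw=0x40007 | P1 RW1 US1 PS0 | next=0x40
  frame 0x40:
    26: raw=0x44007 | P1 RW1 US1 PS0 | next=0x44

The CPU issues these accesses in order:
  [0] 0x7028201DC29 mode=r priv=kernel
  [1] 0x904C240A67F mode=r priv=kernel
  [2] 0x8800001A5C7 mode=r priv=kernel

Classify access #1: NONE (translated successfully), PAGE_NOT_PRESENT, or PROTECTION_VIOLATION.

Walk each access:
#0 VA=0x7028201DC29 (r,kernel):
  L0 @0x28[14] → 0x2A007  P=1,RW=1,US=1,PS=0
  L1 @0x2A[10] → 0x2D007  P=1,RW=1,US=1,PS=0
  L2 @0x2D[16] → 0x2F007  P=1,RW=1,US=1,PS=0
  L3 @0x2F[29] → 0x33007  P=1,RW=1,US=1,PS=0
  ✓ 0x33C29  — 4 lookups
#1 VA=0x904C240A67F (r,kernel):
  L0 @0x28[18] → 0x35007  P=1,RW=1,US=1,PS=0
  L1 @0x35[19] → 0x36007  P=1,RW=1,US=1,PS=0
  L2 @0x36[18] → 0x3A007  P=1,RW=1,US=1,PS=0
  L3 @0x3A[10] → 0x17004  P=0,RW=0,US=1,PS=0
  ⇒ fault: PAGE_NOT_PRESENT  — 4 lookups
#2 VA=0x8800001A5C7 (r,kernel):
  L0 @0x28[17] → 0x3B007  P=1,RW=1,US=1,PS=0
  L1 @0x3B[0] → 0x3E007  P=1,RW=1,US=1,PS=0
  L2 @0x3E[0] → 0x40007  P=1,RW=1,US=1,PS=0
  L3 @0x40[26] → 0x44007  P=1,RW=1,US=1,PS=0
  ✓ 0x445C7  — 4 lookups

Access #1 fault: PAGE_NOT_PRESENT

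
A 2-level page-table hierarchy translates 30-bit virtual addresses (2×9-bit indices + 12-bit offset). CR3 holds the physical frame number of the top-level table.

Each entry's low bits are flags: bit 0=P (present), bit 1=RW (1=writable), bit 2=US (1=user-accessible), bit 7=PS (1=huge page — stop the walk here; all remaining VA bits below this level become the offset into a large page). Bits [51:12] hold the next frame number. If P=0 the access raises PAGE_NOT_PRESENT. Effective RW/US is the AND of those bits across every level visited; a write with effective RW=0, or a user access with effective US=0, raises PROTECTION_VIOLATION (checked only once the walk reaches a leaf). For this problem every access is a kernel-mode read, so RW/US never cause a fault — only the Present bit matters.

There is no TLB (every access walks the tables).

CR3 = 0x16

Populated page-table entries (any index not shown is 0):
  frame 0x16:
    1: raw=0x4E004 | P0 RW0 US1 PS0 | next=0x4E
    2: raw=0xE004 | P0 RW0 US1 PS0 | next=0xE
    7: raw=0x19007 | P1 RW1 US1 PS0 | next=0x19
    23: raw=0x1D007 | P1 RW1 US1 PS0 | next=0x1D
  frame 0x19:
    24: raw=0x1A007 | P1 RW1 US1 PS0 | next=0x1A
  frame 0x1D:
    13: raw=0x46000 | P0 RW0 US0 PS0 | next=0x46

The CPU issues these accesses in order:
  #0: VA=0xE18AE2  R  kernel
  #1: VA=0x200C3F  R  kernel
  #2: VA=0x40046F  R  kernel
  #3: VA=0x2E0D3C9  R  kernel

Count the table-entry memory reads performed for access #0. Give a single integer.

Per-access translation:
#0 VA=0xE18AE2 (r,kernel):
  lvl0: tbl 0x16, slot 7 ⇒ 0x19007 (P1/RW1/US1/PS0)
  lvl1: tbl 0x19, slot 24 ⇒ 0x1A007 (P1/RW1/US1/PS0)
  ✓ 0x1AAE2  — 2 lookups
#1 VA=0x200C3F (r,kernel):
  lvl0: tbl 0x16, slot 1 ⇒ 0x4E004 (P0/RW0/US1/PS0)
  → PAGE_NOT_PRESENT  (1 entries read)
#2 VA=0x40046F (r,kernel):
  lvl0: tbl 0x16, slot 2 ⇒ 0xE004 (P0/RW0/US1/PS0)
  → PAGE_NOT_PRESENT  (1 entries read)
#3 VA=0x2E0D3C9 (r,kernel):
  lvl0: tbl 0x16, slot 23 ⇒ 0x1D007 (P1/RW1/US1/PS0)
  lvl1: tbl 0x1D, slot 13 ⇒ 0x46000 (P0/RW0/US0/PS0)
  → PAGE_NOT_PRESENT  (2 entries read)

Entries read for #0: 2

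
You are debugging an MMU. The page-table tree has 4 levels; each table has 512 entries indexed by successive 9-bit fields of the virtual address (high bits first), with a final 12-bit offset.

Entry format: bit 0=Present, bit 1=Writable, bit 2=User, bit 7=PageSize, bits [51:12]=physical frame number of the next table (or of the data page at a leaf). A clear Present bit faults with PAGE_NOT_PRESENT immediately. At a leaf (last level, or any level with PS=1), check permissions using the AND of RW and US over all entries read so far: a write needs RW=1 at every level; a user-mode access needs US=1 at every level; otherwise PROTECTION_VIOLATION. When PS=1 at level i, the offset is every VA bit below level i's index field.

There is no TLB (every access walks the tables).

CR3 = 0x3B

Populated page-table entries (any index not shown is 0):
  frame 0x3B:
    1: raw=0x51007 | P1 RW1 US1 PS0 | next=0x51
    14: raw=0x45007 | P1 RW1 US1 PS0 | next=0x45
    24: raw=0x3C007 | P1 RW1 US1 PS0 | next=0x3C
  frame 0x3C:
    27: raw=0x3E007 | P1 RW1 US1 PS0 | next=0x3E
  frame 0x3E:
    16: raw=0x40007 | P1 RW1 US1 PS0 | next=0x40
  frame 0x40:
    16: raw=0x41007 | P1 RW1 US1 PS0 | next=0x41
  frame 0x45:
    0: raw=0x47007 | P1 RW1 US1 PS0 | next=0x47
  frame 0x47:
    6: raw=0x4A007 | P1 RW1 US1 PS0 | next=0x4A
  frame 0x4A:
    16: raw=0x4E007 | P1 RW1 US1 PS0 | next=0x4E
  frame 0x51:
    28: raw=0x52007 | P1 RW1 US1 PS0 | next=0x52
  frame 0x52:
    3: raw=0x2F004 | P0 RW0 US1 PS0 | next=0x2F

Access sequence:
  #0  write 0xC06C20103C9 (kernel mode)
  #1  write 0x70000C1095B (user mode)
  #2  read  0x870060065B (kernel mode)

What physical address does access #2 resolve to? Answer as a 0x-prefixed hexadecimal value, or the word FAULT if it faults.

Walk each access:
#0 VA=0xC06C20103C9 (w,kernel):
  L0: frame=0x3B idx=24 entry=0x3C007 [P=1 RW=1 US=1 PS=0]
  L1: frame=0x3C idx=27 entry=0x3E007 [P=1 RW=1 US=1 PS=0]
  L2: frame=0x3E idx=16 entry=0x40007 [P=1 RW=1 US=1 PS=0]
  L3: frame=0x40 idx=16 entry=0x41007 [P=1 RW=1 US=1 PS=0]
  → PA=0x413C9  (4 entries read)
#1 VA=0x70000C1095B (w,user):
  L0: frame=0x3B idx=14 entry=0x45007 [P=1 RW=1 US=1 PS=0]
  L1: frame=0x45 idx=0 entry=0x47007 [P=1 RW=1 US=1 PS=0]
  L2: frame=0x47 idx=6 entry=0x4A007 [P=1 RW=1 US=1 PS=0]
  L3: frame=0x4A idx=16 entry=0x4E007 [P=1 RW=1 US=1 PS=0]
  → PA=0x4E95B  (4 entries read)
#2 VA=0x870060065B (r,kernel):
  L0: frame=0x3B idx=1 entry=0x51007 [P=1 RW=1 US=1 PS=0]
  L1: frame=0x51 idx=28 entry=0x52007 [P=1 RW=1 US=1 PS=0]
  L2: frame=0x52 idx=3 entry=0x2F004 [P=0 RW=0 US=1 PS=0]
  → PAGE_NOT_PRESENT  (3 entries read)

Access #2 PA: FAULT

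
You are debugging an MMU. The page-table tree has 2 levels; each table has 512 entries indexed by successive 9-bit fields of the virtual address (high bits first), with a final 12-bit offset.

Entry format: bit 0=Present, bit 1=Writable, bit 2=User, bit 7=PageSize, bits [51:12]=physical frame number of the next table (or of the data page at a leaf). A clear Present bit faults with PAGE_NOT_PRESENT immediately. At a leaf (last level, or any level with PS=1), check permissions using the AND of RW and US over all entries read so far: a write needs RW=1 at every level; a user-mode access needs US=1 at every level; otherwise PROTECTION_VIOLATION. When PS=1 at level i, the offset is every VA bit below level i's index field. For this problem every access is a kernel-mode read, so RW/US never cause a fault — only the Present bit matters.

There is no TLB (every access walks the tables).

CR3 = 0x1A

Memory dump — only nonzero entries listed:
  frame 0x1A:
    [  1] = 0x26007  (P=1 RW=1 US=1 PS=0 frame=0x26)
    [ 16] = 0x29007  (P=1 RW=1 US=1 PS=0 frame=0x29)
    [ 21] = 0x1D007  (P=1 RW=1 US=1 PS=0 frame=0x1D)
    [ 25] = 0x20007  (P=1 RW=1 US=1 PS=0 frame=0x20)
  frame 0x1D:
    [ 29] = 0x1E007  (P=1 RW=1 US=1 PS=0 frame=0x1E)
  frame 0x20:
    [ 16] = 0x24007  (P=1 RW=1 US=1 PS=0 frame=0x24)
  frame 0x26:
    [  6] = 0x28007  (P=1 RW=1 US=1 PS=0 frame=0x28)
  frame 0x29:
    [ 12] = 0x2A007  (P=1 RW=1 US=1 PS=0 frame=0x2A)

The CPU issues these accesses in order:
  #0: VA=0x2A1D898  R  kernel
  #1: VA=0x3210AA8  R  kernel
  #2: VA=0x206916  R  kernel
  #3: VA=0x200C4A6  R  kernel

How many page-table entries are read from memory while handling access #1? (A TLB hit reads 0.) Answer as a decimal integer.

Walk each access:
#0 VA=0x2A1D898 (r,kernel):
  L0: frame=0x1A idx=21 entry=0x1D007 [P=1 RW=1 US=1 PS=0]
  L1: frame=0x1D idx=29 entry=0x1E007 [P=1 RW=1 US=1 PS=0]
  ✓ 0x1E898  — 2 lookups
#1 VA=0x3210AA8 (r,kernel):
  L0: frame=0x1A idx=25 entry=0x20007 [P=1 RW=1 US=1 PS=0]
  L1: frame=0x20 idx=16 entry=0x24007 [P=1 RW=1 US=1 PS=0]
  ✓ 0x24AA8  — 2 lookups
#2 VA=0x206916 (r,kernel):
  L0: frame=0x1A idx=1 entry=0x26007 [P=1 RW=1 US=1 PS=0]
  L1: frame=0x26 idx=6 entry=0x28007 [P=1 RW=1 US=1 PS=0]
  ✓ 0x28916  — 2 lookups
#3 VA=0x200C4A6 (r,kernel):
  L0: frame=0x1A idx=16 entry=0x29007 [P=1 RW=1 US=1 PS=0]
  L1: frame=0x29 idx=12 entry=0x2A007 [P=1 RW=1 US=1 PS=0]
  ✓ 0x2A4A6  — 2 lookups

Entries read for #1: 2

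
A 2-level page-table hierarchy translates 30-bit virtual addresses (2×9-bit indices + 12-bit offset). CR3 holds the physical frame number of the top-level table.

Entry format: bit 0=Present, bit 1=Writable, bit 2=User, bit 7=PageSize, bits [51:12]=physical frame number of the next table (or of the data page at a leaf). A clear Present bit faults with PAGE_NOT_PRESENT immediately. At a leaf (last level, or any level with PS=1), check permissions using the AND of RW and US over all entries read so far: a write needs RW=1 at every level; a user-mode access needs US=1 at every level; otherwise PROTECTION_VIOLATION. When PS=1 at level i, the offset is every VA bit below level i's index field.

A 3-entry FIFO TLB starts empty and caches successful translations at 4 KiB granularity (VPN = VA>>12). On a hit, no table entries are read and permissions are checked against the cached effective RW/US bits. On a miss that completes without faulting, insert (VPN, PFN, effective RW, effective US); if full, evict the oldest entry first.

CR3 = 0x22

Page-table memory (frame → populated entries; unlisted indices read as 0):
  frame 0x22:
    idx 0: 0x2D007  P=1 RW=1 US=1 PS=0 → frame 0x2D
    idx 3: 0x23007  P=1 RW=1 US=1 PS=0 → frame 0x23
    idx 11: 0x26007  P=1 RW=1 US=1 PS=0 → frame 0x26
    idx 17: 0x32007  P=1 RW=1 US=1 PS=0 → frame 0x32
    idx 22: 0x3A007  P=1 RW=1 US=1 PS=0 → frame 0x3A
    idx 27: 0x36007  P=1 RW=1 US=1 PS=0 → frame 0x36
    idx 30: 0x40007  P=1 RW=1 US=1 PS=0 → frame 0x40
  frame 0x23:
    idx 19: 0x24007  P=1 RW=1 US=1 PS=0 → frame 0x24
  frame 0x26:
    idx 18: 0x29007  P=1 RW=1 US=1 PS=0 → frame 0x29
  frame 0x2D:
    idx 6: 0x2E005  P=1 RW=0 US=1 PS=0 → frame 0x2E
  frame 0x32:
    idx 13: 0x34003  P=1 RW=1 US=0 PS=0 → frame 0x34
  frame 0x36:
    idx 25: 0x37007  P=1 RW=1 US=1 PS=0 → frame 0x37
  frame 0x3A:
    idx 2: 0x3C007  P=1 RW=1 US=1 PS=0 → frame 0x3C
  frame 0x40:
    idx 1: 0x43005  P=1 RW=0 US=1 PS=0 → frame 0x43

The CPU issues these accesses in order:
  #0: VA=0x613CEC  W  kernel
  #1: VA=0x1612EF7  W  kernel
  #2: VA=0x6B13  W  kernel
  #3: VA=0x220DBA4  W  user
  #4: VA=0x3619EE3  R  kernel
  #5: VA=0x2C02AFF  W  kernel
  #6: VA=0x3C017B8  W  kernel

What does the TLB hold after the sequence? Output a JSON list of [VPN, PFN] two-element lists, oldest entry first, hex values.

Walk each access:
#0 VA=0x613CEC (w,kernel):
  L0: frame=0x22 idx=3 entry=0x23007 [P=1 RW=1 US=1 PS=0]
  L1: frame=0x23 idx=19 entry=0x24007 [P=1 RW=1 US=1 PS=0]
  ✓ 0x24CEC  — 2 lookups
#1 VA=0x1612EF7 (w,kernel):
  L0: frame=0x22 idx=11 entry=0x26007 [P=1 RW=1 US=1 PS=0]
  L1: frame=0x26 idx=18 entry=0x29007 [P=1 RW=1 US=1 PS=0]
  ✓ 0x29EF7  — 2 lookups
#2 VA=0x6B13 (w,kernel):
  L0: frame=0x22 idx=0 entry=0x2D007 [P=1 RW=1 US=1 PS=0]
  L1: frame=0x2D idx=6 entry=0x2E005 [P=1 RW=0 US=1 PS=0]
  ⇒ fault: PROTECTION_VIOLATION  — 2 lookups
#3 VA=0x220DBA4 (w,user):
  L0: frame=0x22 idx=17 entry=0x32007 [P=1 RW=1 US=1 PS=0]
  L1: frame=0x32 idx=13 entry=0x34003 [P=1 RW=1 US=0 PS=0]
  ⇒ fault: PROTECTION_VIOLATION  — 2 lookups
#4 VA=0x3619EE3 (r,kernel):
  L0: frame=0x22 idx=27 entry=0x36007 [P=1 RW=1 US=1 PS=0]
  L1: frame=0x36 idx=25 entry=0x37007 [P=1 RW=1 US=1 PS=0]
  ✓ 0x37EE3  — 2 lookups
#5 VA=0x2C02AFF (w,kernel):
  L0: frame=0x22 idx=22 entry=0x3A007 [P=1 RW=1 US=1 PS=0]
  L1: frame=0x3A idx=2 entry=0x3C007 [P=1 RW=1 US=1 PS=0]
  ✓ 0x3CAFF  — 2 lookups
#6 VA=0x3C017B8 (w,kernel):
  L0: frame=0x22 idx=30 entry=0x40007 [P=1 RW=1 US=1 PS=0]
  L1: frame=0x40 idx=1 entry=0x43005 [P=1 RW=0 US=1 PS=0]
  ⇒ fault: PROTECTION_VIOLATION  — 2 lookups

TLB: [["0x1612", "0x29"], ["0x3619", "0x37"], ["0x2C02", "0x3C"]]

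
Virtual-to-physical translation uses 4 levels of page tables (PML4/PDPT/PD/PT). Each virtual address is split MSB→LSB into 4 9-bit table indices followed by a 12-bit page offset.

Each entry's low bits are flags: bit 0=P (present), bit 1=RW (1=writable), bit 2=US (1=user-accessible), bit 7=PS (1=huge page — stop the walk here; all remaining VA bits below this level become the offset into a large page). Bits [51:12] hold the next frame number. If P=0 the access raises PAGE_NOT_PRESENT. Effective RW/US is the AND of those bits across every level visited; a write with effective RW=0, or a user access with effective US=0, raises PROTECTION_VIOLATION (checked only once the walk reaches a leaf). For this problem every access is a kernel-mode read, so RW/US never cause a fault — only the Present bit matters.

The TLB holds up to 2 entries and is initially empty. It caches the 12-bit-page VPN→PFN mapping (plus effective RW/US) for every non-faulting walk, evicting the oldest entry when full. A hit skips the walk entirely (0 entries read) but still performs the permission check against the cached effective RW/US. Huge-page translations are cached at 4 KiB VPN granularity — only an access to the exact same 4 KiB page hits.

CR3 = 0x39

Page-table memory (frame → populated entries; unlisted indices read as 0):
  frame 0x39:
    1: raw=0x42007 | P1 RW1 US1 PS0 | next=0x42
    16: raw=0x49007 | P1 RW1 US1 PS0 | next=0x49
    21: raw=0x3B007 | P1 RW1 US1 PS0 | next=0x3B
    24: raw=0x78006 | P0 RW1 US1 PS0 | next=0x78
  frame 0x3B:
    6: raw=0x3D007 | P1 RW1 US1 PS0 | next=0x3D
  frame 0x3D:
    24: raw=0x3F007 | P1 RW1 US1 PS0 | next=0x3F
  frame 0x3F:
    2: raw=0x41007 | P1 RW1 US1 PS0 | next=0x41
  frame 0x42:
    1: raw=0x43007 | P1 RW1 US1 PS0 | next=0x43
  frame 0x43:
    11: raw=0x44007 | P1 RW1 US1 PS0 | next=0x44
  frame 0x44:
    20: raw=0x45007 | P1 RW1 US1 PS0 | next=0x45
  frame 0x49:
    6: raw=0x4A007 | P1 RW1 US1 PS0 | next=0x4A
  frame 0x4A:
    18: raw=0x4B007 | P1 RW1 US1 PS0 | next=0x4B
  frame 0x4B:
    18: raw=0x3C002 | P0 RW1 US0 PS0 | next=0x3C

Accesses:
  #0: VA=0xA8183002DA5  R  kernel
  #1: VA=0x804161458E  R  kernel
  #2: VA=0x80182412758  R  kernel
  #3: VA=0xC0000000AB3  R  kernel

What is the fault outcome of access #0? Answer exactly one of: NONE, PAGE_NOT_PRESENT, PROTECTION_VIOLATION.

Walk each access:
#0 VA=0xA8183002DA5 (r,kernel):
  [0] read 0x39 idx=21: raw=0x3B007 flags P=1 W=1 U=1 S=0
  [1] read 0x3B idx=6: raw=0x3D007 flags P=1 W=1 U=1 S=0
  [2] read 0x3D idx=24: raw=0x3F007 flags P=1 W=1 U=1 S=0
  [3] read 0x3F idx=2: raw=0x41007 flags P=1 W=1 U=1 S=0
  → PA=0x41DA5  (4 entries read)
#1 VA=0x804161458E (r,kernel):
  [0] read 0x39 idx=1: raw=0x42007 flags P=1 W=1 U=1 S=0
  [1] read 0x42 idx=1: raw=0x43007 flags P=1 W=1 U=1 S=0
  [2] read 0x43 idx=11: raw=0x44007 flags P=1 W=1 U=1 S=0
  [3] read 0x44 idx=20: raw=0x45007 flags P=1 W=1 U=1 S=0
  → PA=0x4558E  (4 entries read)
#2 VA=0x80182412758 (r,kernel):
  [0] read 0x39 idx=16: raw=0x49007 flags P=1 W=1 U=1 S=0
  [1] read 0x49 idx=6: raw=0x4A007 flags P=1 W=1 U=1 S=0
  [2] read 0x4A idx=18: raw=0x4B007 flags P=1 W=1 U=1 S=0
  [3] read 0x4B idx=18: raw=0x3C002 flags P=0 W=1 U=0 S=0
  → PAGE_NOT_PRESENT  (4 entries read)
#3 VA=0xC0000000AB3 (r,kernel):
  [0] read 0x39 idx=24: raw=0x78006 flags P=0 W=1 U=1 S=0
  → PAGE_NOT_PRESENT  (1 entries read)

Access #0 fault: NONE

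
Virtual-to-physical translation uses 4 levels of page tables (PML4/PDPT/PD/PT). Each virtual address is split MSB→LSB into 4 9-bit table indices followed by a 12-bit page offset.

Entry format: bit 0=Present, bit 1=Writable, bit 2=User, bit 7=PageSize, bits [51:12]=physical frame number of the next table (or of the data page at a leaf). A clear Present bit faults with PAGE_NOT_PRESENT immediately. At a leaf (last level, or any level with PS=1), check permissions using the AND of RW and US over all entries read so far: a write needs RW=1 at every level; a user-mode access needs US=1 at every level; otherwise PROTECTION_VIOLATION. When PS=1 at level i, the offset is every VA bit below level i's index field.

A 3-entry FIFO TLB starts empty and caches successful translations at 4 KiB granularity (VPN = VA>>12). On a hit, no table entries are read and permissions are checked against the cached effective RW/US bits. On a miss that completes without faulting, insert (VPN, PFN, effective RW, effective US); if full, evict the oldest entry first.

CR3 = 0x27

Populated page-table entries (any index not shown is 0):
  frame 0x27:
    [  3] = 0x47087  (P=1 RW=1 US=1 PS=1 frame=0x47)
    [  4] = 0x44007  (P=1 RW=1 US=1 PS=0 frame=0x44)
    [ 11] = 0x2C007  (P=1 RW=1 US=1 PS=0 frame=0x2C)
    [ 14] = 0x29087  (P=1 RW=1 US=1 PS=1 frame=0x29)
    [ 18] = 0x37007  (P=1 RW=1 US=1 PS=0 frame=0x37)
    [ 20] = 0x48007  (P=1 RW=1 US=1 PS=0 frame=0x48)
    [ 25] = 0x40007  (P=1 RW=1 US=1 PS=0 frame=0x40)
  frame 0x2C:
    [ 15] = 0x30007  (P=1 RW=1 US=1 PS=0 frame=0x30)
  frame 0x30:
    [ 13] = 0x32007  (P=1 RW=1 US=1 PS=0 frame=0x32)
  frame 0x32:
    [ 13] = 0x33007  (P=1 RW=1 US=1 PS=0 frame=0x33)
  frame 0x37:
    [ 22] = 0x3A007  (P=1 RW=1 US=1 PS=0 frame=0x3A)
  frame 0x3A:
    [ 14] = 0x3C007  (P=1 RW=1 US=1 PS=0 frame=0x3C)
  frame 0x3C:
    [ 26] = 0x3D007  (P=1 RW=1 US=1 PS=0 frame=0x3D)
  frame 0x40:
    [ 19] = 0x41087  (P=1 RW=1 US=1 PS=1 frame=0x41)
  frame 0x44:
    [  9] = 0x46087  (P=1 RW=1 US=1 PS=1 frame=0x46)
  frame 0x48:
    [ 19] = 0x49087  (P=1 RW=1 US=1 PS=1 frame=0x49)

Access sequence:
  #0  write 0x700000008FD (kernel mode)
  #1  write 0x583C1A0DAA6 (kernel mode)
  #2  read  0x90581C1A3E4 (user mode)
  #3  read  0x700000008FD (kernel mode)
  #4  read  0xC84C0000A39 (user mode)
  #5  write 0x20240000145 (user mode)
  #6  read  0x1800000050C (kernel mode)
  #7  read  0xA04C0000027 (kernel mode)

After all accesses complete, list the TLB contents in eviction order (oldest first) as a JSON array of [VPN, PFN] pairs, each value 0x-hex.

Trace:
#0 VA=0x700000008FD (w,kernel):
  lvl0: tbl 0x27, slot 14 ⇒ 0x29087 (P1/RW1/US1/PS1)
  ✓ 0x298FD (huge @L0)  — 1 lookups
#1 VA=0x583C1A0DAA6 (w,kernel):
  lvl0: tbl 0x27, slot 11 ⇒ 0x2C007 (P1/RW1/US1/PS0)
  lvl1: tbl 0x2C, slot 15 ⇒ 0x30007 (P1/RW1/US1/PS0)
  lvl2: tbl 0x30, slot 13 ⇒ 0x32007 (P1/RW1/US1/PS0)
  lvl3: tbl 0x32, slot 13 ⇒ 0x33007 (P1/RW1/US1/PS0)
  ✓ 0x33AA6  — 4 lookups
#2 VA=0x90581C1A3E4 (r,user):
  lvl0: tbl 0x27, slot 18 ⇒ 0x37007 (P1/RW1/US1/PS0)
  lvl1: tbl 0x37, slot 22 ⇒ 0x3A007 (P1/RW1/US1/PS0)
  lvl2: tbl 0x3A, slot 14 ⇒ 0x3C007 (P1/RW1/US1/PS0)
  lvl3: tbl 0x3C, slot 26 ⇒ 0x3D007 (P1/RW1/US1/PS0)
  ✓ 0x3D3E4  — 4 lookups
#3 VA=0x700000008FD (r,kernel):
  TLB hit vpn=0x70000000 → PA=0x298FD
#4 VA=0xC84C0000A39 (r,user):
  lvl0: tbl 0x27, slot 25 ⇒ 0x40007 (P1/RW1/US1/PS0)
  lvl1: tbl 0x40, slot 19 ⇒ 0x41087 (P1/RW1/US1/PS1)
  ✓ 0x41A39 (huge @L1)  — 2 lookups
#5 VA=0x20240000145 (w,user):
  lvl0: tbl 0x27, slot 4 ⇒ 0x44007 (P1/RW1/US1/PS0)
  lvl1: tbl 0x44, slot 9 ⇒ 0x46087 (P1/RW1/US1/PS1)
  ✓ 0x46145 (huge @L1)  — 2 lookups
#6 VA=0x1800000050C (r,kernel):
  lvl0: tbl 0x27, slot 3 ⇒ 0x47087 (P1/RW1/US1/PS1)
  ✓ 0x4750C (huge @L0)  — 1 lookups
#7 VA=0xA04C0000027 (r,kernel):
  lvl0: tbl 0x27, slot 20 ⇒ 0x48007 (P1/RW1/US1/PS0)
  lvl1: tbl 0x48, slot 19 ⇒ 0x49087 (P1/RW1/US1/PS1)
  ✓ 0x49027 (huge @L1)  — 2 lookups

TLB: [["0x20240000", "0x46"], ["0x18000000", "0x47"], ["0xA04C0000", "0x49"]]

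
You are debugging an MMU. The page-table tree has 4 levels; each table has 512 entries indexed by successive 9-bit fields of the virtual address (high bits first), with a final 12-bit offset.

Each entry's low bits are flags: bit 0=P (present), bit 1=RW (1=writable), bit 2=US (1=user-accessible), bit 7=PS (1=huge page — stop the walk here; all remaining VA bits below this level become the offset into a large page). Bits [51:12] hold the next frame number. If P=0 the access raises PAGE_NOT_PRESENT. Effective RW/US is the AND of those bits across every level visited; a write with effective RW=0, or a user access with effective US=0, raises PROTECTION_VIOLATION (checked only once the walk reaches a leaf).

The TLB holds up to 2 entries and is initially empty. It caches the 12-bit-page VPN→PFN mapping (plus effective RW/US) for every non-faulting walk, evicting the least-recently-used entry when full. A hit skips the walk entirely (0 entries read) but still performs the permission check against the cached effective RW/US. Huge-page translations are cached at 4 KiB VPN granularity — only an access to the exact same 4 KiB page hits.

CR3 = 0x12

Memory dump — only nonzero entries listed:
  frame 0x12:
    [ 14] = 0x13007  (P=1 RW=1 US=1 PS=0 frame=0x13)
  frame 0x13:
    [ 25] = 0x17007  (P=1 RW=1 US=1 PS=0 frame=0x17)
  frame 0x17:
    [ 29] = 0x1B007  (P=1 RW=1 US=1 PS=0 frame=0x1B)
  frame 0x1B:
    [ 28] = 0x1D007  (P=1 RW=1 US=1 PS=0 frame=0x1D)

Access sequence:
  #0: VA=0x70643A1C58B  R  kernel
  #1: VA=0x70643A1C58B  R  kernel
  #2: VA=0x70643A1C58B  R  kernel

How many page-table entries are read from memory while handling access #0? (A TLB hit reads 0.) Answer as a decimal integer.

Trace:
#0 VA=0x70643A1C58B (r,kernel):
  L0 @0x12[14] → 0x13007  P=1,RW=1,US=1,PS=0
  L1 @0x13[25] → 0x17007  P=1,RW=1,US=1,PS=0
  L2 @0x17[29] → 0x1B007  P=1,RW=1,US=1,PS=0
  L3 @0x1B[28] → 0x1D007  P=1,RW=1,US=1,PS=0
  ⇒ phys 0x1D58B  [4 reads]
#1 VA=0x70643A1C58B (r,kernel):
  TLB hit vpn=0x70643A1C → PA=0x1D58B
#2 VA=0x70643A1C58B (r,kernel):
  TLB hit vpn=0x70643A1C → PA=0x1D58B

Entries read for #0: 4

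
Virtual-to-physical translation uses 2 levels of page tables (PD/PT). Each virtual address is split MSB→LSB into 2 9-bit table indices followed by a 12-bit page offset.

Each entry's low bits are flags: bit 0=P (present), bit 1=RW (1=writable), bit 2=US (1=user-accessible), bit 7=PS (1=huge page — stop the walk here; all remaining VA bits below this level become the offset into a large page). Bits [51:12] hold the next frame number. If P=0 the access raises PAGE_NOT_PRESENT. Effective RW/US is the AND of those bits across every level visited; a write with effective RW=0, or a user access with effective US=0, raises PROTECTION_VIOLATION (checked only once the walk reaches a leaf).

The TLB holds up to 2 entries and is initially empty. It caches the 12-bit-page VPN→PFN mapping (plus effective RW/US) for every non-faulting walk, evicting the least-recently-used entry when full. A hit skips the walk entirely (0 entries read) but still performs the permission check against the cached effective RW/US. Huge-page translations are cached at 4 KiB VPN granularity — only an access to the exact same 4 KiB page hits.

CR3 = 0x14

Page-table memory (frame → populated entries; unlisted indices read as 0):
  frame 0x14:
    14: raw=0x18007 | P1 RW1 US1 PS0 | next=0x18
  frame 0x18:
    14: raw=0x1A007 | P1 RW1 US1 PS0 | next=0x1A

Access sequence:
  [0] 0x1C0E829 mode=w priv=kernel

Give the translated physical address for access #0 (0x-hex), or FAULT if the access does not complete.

Trace:
#0 VA=0x1C0E829 (w,kernel):
  [0] read 0x14 idx=14: raw=0x18007 flags P=1 W=1 U=1 S=0
  [1] read 0x18 idx=14: raw=0x1A007 flags P=1 W=1 U=1 S=0
  → PA=0x1A829  (2 entries read)

Access #0 PA: 0x1A829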